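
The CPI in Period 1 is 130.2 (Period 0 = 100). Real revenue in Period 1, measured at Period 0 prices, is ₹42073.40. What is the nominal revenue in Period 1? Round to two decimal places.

Nominal = Real × (Index/100) = 42073.40 × (130.2/100)
        = 42073.40 × 1.302 = 54779.5668

54779.57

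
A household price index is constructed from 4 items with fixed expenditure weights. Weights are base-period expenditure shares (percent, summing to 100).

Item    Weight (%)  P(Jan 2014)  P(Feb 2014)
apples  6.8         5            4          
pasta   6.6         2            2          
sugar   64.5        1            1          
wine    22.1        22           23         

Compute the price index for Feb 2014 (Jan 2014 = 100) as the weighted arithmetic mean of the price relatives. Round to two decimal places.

99.64

apples: 6.8 × (4/5) = 6.8 × 0.800000 = 5.4400
pasta: 6.6 × (2/2) = 6.6 × 1.000000 = 6.6000
sugar: 64.5 × (1/1) = 64.5 × 1.000000 = 64.5000
wine: 22.1 × (23/22) = 22.1 × 1.045455 = 23.1045
Index = Σ wᵢ·(p₁ᵢ/p₀ᵢ) = 5.4400 + 6.6000 + 64.5000 + 23.1045 = 99.6445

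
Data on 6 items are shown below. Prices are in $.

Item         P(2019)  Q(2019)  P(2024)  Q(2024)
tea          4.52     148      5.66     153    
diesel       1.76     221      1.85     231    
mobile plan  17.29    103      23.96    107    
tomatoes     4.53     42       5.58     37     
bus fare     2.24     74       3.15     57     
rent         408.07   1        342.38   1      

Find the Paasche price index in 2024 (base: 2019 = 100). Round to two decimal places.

Paasche price index uses current-period quantities as weights.
ΣP(2024)·Q(2024) = 5.66×153 + 1.85×231 + 23.96×107 + 5.58×37 + 3.15×57 + 342.38×1 = 865.98 + 427.35 + 2563.72 + 206.46 + 179.55 + 342.38 = 4585.44
ΣP(2019)·Q(2024) = 4.52×153 + 1.76×231 + 17.29×107 + 4.53×37 + 2.24×57 + 408.07×1 = 691.56 + 406.56 + 1850.03 + 167.61 + 127.68 + 408.07 = 3651.51
Index = 4585.44 / 3651.51 × 100 = 125.5765

125.58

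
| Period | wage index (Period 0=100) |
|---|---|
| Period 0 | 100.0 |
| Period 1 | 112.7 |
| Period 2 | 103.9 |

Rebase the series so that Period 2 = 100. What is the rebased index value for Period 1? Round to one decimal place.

Rebased(Period 1) = 112.7 / 103.9 × 100 = 108.4697

108.5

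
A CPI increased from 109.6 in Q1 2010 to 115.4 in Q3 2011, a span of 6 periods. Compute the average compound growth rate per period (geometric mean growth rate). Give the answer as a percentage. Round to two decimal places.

0.86%

Growth factor = (115.4/109.6)^(1/6) = (1.052920)^(1/6) = 1.008632
Growth rate = 1.008632 − 1 = 0.008632 = 0.8632%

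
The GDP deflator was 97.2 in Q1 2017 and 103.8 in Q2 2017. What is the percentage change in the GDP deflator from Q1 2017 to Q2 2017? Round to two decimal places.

Change = (103.8 − 97.2) / 97.2 × 100
       = 6.6 / 97.2 × 100 = 6.7901%

6.79%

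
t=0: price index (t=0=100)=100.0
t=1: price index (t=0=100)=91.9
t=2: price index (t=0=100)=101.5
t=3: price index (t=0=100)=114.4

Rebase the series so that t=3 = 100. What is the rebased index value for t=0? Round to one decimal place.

87.4

Rebased(t=0) = 100.0 / 114.4 × 100 = 87.4126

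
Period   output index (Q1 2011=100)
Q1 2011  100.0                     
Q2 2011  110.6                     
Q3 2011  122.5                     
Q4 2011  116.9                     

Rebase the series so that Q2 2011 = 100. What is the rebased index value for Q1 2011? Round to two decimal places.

90.42

Rebased(Q1 2011) = 100.0 / 110.6 × 100 = 90.4159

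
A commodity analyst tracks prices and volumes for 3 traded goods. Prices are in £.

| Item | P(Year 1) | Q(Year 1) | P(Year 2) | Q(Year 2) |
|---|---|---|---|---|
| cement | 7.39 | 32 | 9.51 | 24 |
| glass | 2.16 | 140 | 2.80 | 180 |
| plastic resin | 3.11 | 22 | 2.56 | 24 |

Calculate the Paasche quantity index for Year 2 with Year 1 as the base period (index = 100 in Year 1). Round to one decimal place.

Paasche quantity index uses current-period prices as weights.
ΣP(Year 2)·Q(Year 2) = 9.51×24 + 2.80×180 + 2.56×24 = 228.24 + 504 + 61.44 = 793.68
ΣP(Year 2)·Q(Year 1) = 9.51×32 + 2.80×140 + 2.56×22 = 304.32 + 392 + 56.32 = 752.64
Index = 793.68 / 752.64 × 100 = 105.4528

105.5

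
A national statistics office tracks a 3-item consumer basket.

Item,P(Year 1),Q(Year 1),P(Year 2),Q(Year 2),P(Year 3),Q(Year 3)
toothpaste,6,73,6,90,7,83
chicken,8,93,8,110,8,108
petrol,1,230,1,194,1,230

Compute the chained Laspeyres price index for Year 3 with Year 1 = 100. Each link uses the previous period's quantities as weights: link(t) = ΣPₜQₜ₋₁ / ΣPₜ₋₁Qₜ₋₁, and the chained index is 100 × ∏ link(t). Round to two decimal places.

Link Year 1→Year 2:
ΣP(Year 2)Q(Year 1) = 6×73 + 8×93 + 1×230 = 438 + 744 + 230 = 1412
ΣP(Year 1)Q(Year 1) = 6×73 + 8×93 + 1×230 = 438 + 744 + 230 = 1412
link = 1412/1412 = 1.000000
Link Year 2→Year 3:
ΣP(Year 3)Q(Year 2) = 7×90 + 8×110 + 1×194 = 630 + 880 + 194 = 1704
ΣP(Year 2)Q(Year 2) = 6×90 + 8×110 + 1×194 = 540 + 880 + 194 = 1614
link = 1704/1614 = 1.055762
Chained index = 100 × 1.000000 × 1.055762 = 105.5762

105.58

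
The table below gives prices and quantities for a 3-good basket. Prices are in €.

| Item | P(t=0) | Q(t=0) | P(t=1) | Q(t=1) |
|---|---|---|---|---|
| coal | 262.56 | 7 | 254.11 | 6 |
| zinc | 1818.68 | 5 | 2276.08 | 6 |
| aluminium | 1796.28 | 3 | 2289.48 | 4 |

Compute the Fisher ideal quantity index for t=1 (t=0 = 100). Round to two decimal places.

Laspeyres component (base-period weights):
ΣP(t=0)Q(t=1) = 262.56×6 + 1818.68×6 + 1796.28×4 = 1575.36 + 10912.08 + 7185.12 = 19672.56
ΣP(t=0)Q(t=0) = 262.56×7 + 1818.68×5 + 1796.28×3 = 1837.92 + 9093.4 + 5388.84 = 16320.16
L = 19672.56 / 16320.16 × 100 = 120.5415
Paasche component (current-period weights):
ΣP(t=1)Q(t=1) = 254.11×6 + 2276.08×6 + 2289.48×4 = 1524.66 + 13656.48 + 9157.92 = 24339.06
ΣP(t=1)Q(t=0) = 254.11×7 + 2276.08×5 + 2289.48×3 = 1778.77 + 11380.4 + 6868.44 = 20027.61
P = 24339.06 / 20027.61 × 100 = 121.5275
Fisher = √(L × P) = √(120.5415 × 121.5275) = 121.0335

121.03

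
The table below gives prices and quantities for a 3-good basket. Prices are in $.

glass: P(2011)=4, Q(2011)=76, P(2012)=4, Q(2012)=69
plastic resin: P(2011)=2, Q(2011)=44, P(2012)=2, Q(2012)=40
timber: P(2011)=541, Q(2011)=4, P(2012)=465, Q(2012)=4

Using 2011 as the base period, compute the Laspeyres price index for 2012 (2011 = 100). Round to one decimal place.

Laspeyres price index uses base-period quantities as weights.
ΣP(2012)·Q(2011) = 4×76 + 2×44 + 465×4 = 304 + 88 + 1860 = 2252
ΣP(2011)·Q(2011) = 4×76 + 2×44 + 541×4 = 304 + 88 + 2164 = 2556
Index = 2252 / 2556 × 100 = 88.1064

88.1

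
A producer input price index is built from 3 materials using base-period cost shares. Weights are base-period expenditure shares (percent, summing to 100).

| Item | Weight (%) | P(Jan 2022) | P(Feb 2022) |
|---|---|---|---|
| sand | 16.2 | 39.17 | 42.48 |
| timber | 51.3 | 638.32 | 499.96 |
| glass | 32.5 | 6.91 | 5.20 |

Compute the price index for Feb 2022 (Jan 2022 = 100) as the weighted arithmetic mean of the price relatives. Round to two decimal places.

sand: 16.2 × (42.48/39.17) = 16.2 × 1.084503 = 17.5690
timber: 51.3 × (499.96/638.32) = 51.3 × 0.783244 = 40.1804
glass: 32.5 × (5.20/6.91) = 32.5 × 0.752533 = 24.4573
Index = Σ wᵢ·(p₁ᵢ/p₀ᵢ) = 17.5690 + 40.1804 + 24.4573 = 82.2067

82.21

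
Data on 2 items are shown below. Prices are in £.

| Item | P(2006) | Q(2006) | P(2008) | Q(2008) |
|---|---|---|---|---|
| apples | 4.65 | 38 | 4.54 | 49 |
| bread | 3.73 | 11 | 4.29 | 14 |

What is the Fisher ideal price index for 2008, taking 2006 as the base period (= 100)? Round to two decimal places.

100.89

Laspeyres component (base-period weights):
ΣP(2008)Q(2006) = 4.54×38 + 4.29×11 = 172.52 + 47.19 = 219.71
ΣP(2006)Q(2006) = 4.65×38 + 3.73×11 = 176.7 + 41.03 = 217.73
L = 219.71 / 217.73 × 100 = 100.9094
Paasche component (current-period weights):
ΣP(2008)Q(2008) = 4.54×49 + 4.29×14 = 222.46 + 60.06 = 282.52
ΣP(2006)Q(2008) = 4.65×49 + 3.73×14 = 227.85 + 52.22 = 280.07
P = 282.52 / 280.07 × 100 = 100.8748
Fisher = √(L × P) = √(100.9094 × 100.8748) = 100.8921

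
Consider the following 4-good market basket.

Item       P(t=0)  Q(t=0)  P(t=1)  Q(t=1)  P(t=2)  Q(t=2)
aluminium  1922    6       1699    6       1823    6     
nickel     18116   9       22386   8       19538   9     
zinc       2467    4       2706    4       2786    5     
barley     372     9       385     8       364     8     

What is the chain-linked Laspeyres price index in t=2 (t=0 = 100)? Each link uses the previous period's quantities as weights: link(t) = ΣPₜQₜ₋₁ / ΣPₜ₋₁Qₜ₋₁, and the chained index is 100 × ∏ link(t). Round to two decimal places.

107.36

Link t=0→t=1:
ΣP(t=1)Q(t=0) = 1699×6 + 22386×9 + 2706×4 + 385×9 = 10194 + 201474 + 10824 + 3465 = 225957
ΣP(t=0)Q(t=0) = 1922×6 + 18116×9 + 2467×4 + 372×9 = 11532 + 163044 + 9868 + 3348 = 187792
link = 225957/187792 = 1.203230
Link t=1→t=2:
ΣP(t=2)Q(t=1) = 1823×6 + 19538×8 + 2786×4 + 364×8 = 10938 + 156304 + 11144 + 2912 = 181298
ΣP(t=1)Q(t=1) = 1699×6 + 22386×8 + 2706×4 + 385×8 = 10194 + 179088 + 10824 + 3080 = 203186
link = 181298/203186 = 0.892276
Chained index = 100 × 1.203230 × 0.892276 = 107.3613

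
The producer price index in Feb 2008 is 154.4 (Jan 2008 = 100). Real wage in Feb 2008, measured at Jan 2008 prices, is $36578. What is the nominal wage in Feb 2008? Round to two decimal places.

Nominal = Real × (Index/100) = 36578 × (154.4/100)
        = 36578 × 1.544 = 56476.4320

56476.43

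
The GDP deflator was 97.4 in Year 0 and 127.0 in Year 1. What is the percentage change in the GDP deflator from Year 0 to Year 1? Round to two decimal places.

30.39%

Change = (127.0 − 97.4) / 97.4 × 100
       = 29.6 / 97.4 × 100 = 30.3901%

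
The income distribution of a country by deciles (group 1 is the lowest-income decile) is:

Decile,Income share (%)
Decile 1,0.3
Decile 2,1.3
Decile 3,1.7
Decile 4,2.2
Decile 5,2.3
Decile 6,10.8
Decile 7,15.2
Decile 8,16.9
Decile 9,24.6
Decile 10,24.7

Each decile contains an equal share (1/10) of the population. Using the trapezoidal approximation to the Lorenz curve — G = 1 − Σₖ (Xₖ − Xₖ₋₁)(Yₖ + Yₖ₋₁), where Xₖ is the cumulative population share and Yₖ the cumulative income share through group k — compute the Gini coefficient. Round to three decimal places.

Cumulative income shares Yₖ: 0.0030, 0.0160, 0.0330, 0.0550, 0.0780, 0.1860, 0.3380, 0.5070, 0.7530, 1.0000
Σ (Xₖ−Xₖ₋₁)(Yₖ+Yₖ₋₁) = (1/10)(0.0030+0.0000) + (1/10)(0.0160+0.0030) + (1/10)(0.0330+0.0160) + (1/10)(0.0550+0.0330) + (1/10)(0.0780+0.0550) + (1/10)(0.1860+0.0780) + (1/10)(0.3380+0.1860) + (1/10)(0.5070+0.3380) + (1/10)(0.7530+0.5070) + (1/10)(1.0000+0.7530)
  = 0.0003 + 0.0019 + 0.0049 + 0.0088 + 0.0133 + 0.0264 + 0.0524 + 0.0845 + 0.1260 + 0.1753 = 0.4938
G = 1 − 0.4938 = 0.5062

0.506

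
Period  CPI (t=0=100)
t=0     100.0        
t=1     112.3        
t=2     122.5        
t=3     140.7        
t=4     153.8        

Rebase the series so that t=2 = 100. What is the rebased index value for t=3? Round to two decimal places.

114.86

Rebased(t=3) = 140.7 / 122.5 × 100 = 114.8571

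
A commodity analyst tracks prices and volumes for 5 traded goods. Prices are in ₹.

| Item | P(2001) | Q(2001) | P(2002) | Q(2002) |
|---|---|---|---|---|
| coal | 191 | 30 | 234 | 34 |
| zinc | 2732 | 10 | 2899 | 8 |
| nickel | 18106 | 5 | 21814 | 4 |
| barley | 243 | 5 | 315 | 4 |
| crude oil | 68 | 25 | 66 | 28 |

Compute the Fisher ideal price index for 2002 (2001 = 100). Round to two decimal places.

117.24

Laspeyres component (base-period weights):
ΣP(2002)Q(2001) = 234×30 + 2899×10 + 21814×5 + 315×5 + 66×25 = 7020 + 28990 + 109070 + 1575 + 1650 = 148305
ΣP(2001)Q(2001) = 191×30 + 2732×10 + 18106×5 + 243×5 + 68×25 = 5730 + 27320 + 90530 + 1215 + 1700 = 126495
L = 148305 / 126495 × 100 = 117.2418
Paasche component (current-period weights):
ΣP(2002)Q(2002) = 234×34 + 2899×8 + 21814×4 + 315×4 + 66×28 = 7956 + 23192 + 87256 + 1260 + 1848 = 121512
ΣP(2001)Q(2002) = 191×34 + 2732×8 + 18106×4 + 243×4 + 68×28 = 6494 + 21856 + 72424 + 972 + 1904 = 103650
P = 121512 / 103650 × 100 = 117.2330
Fisher = √(L × P) = √(117.2418 × 117.2330) = 117.2374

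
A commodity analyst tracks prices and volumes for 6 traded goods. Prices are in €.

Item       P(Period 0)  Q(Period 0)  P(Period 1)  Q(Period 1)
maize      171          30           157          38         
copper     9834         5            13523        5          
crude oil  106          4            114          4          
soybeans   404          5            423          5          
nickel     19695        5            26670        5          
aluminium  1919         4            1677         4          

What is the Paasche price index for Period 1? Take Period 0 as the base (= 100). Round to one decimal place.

Paasche price index uses current-period quantities as weights.
ΣP(Period 1)·Q(Period 1) = 157×38 + 13523×5 + 114×4 + 423×5 + 26670×5 + 1677×4 = 5966 + 67615 + 456 + 2115 + 133350 + 6708 = 216210
ΣP(Period 0)·Q(Period 1) = 171×38 + 9834×5 + 106×4 + 404×5 + 19695×5 + 1919×4 = 6498 + 49170 + 424 + 2020 + 98475 + 7676 = 164263
Index = 216210 / 164263 × 100 = 131.6243

131.6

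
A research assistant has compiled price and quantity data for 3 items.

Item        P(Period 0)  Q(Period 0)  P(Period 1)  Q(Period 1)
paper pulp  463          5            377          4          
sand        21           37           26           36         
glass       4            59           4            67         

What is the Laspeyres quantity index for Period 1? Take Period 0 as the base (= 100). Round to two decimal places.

Laspeyres quantity index uses base-period prices as weights.
ΣP(Period 0)·Q(Period 1) = 463×4 + 21×36 + 4×67 = 1852 + 756 + 268 = 2876
ΣP(Period 0)·Q(Period 0) = 463×5 + 21×37 + 4×59 = 2315 + 777 + 236 = 3328
Index = 2876 / 3328 × 100 = 86.4183

86.42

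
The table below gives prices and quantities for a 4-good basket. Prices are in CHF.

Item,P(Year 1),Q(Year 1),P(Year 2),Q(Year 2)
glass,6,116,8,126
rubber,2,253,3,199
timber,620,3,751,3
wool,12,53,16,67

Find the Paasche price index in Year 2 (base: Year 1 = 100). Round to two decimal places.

Paasche price index uses current-period quantities as weights.
ΣP(Year 2)·Q(Year 2) = 8×126 + 3×199 + 751×3 + 16×67 = 1008 + 597 + 2253 + 1072 = 4930
ΣP(Year 1)·Q(Year 2) = 6×126 + 2×199 + 620×3 + 12×67 = 756 + 398 + 1860 + 804 = 3818
Index = 4930 / 3818 × 100 = 129.1252

129.13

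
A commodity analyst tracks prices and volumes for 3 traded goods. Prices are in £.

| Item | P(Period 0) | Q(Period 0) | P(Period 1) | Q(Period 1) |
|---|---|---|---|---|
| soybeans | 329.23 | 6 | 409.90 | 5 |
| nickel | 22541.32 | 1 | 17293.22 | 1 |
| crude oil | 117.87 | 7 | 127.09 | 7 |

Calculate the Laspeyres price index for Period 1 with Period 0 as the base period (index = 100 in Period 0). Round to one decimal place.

Laspeyres price index uses base-period quantities as weights.
ΣP(Period 1)·Q(Period 0) = 409.90×6 + 17293.22×1 + 127.09×7 = 2459.4 + 17293.22 + 889.63 = 20642.25
ΣP(Period 0)·Q(Period 0) = 329.23×6 + 22541.32×1 + 117.87×7 = 1975.38 + 22541.32 + 825.09 = 25341.79
Index = 20642.25 / 25341.79 × 100 = 81.4554

81.5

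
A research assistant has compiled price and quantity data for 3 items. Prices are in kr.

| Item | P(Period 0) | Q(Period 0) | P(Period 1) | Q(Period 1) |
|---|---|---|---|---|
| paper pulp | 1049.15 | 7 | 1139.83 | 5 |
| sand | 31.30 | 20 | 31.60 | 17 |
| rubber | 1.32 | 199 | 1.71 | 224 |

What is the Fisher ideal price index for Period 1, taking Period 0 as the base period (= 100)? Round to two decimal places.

108.86

Laspeyres component (base-period weights):
ΣP(Period 1)Q(Period 0) = 1139.83×7 + 31.60×20 + 1.71×199 = 7978.81 + 632 + 340.29 = 8951.1
ΣP(Period 0)Q(Period 0) = 1049.15×7 + 31.30×20 + 1.32×199 = 7344.05 + 626 + 262.68 = 8232.73
L = 8951.1 / 8232.73 × 100 = 108.7258
Paasche component (current-period weights):
ΣP(Period 1)Q(Period 1) = 1139.83×5 + 31.60×17 + 1.71×224 = 5699.15 + 537.2 + 383.04 = 6619.39
ΣP(Period 0)Q(Period 1) = 1049.15×5 + 31.30×17 + 1.32×224 = 5245.75 + 532.1 + 295.68 = 6073.53
P = 6619.39 / 6073.53 × 100 = 108.9875
Fisher = √(L × P) = √(108.7258 × 108.9875) = 108.8566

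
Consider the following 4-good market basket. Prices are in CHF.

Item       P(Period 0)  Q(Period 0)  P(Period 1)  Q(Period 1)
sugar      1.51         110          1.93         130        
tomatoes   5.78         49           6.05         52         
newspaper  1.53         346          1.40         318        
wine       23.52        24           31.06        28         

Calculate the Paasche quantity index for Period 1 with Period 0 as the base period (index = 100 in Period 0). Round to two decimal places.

Paasche quantity index uses current-period prices as weights.
ΣP(Period 1)·Q(Period 1) = 1.93×130 + 6.05×52 + 1.40×318 + 31.06×28 = 250.9 + 314.6 + 445.2 + 869.68 = 1880.38
ΣP(Period 1)·Q(Period 0) = 1.93×110 + 6.05×49 + 1.40×346 + 31.06×24 = 212.3 + 296.45 + 484.4 + 745.44 = 1738.59
Index = 1880.38 / 1738.59 × 100 = 108.1555

108.16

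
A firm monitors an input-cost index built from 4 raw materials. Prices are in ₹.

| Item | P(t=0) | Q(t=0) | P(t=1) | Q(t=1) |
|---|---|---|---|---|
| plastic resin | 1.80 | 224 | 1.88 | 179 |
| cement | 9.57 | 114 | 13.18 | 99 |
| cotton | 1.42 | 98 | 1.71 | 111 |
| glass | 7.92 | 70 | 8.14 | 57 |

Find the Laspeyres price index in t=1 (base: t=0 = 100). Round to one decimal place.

Laspeyres price index uses base-period quantities as weights.
ΣP(t=1)·Q(t=0) = 1.88×224 + 13.18×114 + 1.71×98 + 8.14×70 = 421.12 + 1502.52 + 167.58 + 569.8 = 2661.02
ΣP(t=0)·Q(t=0) = 1.80×224 + 9.57×114 + 1.42×98 + 7.92×70 = 403.2 + 1090.98 + 139.16 + 554.4 = 2187.74
Index = 2661.02 / 2187.74 × 100 = 121.6333

121.6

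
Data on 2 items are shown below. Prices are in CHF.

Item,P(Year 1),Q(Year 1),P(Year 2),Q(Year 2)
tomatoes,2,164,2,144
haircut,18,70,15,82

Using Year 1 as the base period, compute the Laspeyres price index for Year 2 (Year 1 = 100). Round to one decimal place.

Laspeyres price index uses base-period quantities as weights.
ΣP(Year 2)·Q(Year 1) = 2×164 + 15×70 = 328 + 1050 = 1378
ΣP(Year 1)·Q(Year 1) = 2×164 + 18×70 = 328 + 1260 = 1588
Index = 1378 / 1588 × 100 = 86.7758

86.8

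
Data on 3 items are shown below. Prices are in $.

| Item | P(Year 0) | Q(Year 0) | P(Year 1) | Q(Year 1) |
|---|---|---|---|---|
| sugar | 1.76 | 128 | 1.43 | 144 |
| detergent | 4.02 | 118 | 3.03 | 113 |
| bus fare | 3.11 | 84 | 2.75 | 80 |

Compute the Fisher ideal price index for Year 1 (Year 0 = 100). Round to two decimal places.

Laspeyres component (base-period weights):
ΣP(Year 1)Q(Year 0) = 1.43×128 + 3.03×118 + 2.75×84 = 183.04 + 357.54 + 231 = 771.58
ΣP(Year 0)Q(Year 0) = 1.76×128 + 4.02×118 + 3.11×84 = 225.28 + 474.36 + 261.24 = 960.88
L = 771.58 / 960.88 × 100 = 80.2993
Paasche component (current-period weights):
ΣP(Year 1)Q(Year 1) = 1.43×144 + 3.03×113 + 2.75×80 = 205.92 + 342.39 + 220 = 768.31
ΣP(Year 0)Q(Year 1) = 1.76×144 + 4.02×113 + 3.11×80 = 253.44 + 454.26 + 248.8 = 956.5
P = 768.31 / 956.5 × 100 = 80.3251
Fisher = √(L × P) = √(80.2993 × 80.3251) = 80.3122

80.31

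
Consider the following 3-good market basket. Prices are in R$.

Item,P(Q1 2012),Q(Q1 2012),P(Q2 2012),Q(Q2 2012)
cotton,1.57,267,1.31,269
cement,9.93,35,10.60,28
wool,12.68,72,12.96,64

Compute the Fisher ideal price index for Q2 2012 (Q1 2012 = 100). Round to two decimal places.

Laspeyres component (base-period weights):
ΣP(Q2 2012)Q(Q1 2012) = 1.31×267 + 10.60×35 + 12.96×72 = 349.77 + 371 + 933.12 = 1653.89
ΣP(Q1 2012)Q(Q1 2012) = 1.57×267 + 9.93×35 + 12.68×72 = 419.19 + 347.55 + 912.96 = 1679.7
L = 1653.89 / 1679.7 × 100 = 98.4634
Paasche component (current-period weights):
ΣP(Q2 2012)Q(Q2 2012) = 1.31×269 + 10.60×28 + 12.96×64 = 352.39 + 296.8 + 829.44 = 1478.63
ΣP(Q1 2012)Q(Q2 2012) = 1.57×269 + 9.93×28 + 12.68×64 = 422.33 + 278.04 + 811.52 = 1511.89
P = 1478.63 / 1511.89 × 100 = 97.8001
Fisher = √(L × P) = √(98.4634 × 97.8001) = 98.1312

98.13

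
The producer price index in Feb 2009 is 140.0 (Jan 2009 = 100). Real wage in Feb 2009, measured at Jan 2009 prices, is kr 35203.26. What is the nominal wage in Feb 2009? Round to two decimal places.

49284.56

Nominal = Real × (Index/100) = 35203.26 × (140.0/100)
        = 35203.26 × 1.400 = 49284.5640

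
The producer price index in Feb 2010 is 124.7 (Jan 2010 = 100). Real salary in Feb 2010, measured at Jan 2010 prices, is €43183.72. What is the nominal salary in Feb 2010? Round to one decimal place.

Nominal = Real × (Index/100) = 43183.72 × (124.7/100)
        = 43183.72 × 1.247 = 53850.0988

53850.1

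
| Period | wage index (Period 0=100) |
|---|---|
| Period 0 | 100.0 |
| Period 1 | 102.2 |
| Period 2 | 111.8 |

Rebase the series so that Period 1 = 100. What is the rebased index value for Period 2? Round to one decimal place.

109.4

Rebased(Period 2) = 111.8 / 102.2 × 100 = 109.3933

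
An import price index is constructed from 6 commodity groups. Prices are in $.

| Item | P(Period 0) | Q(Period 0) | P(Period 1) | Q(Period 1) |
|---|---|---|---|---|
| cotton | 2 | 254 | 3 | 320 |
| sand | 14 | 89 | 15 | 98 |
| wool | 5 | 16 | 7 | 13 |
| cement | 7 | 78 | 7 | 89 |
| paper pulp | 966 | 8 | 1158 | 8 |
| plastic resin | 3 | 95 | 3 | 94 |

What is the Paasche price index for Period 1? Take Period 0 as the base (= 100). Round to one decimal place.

118.5

Paasche price index uses current-period quantities as weights.
ΣP(Period 1)·Q(Period 1) = 3×320 + 15×98 + 7×13 + 7×89 + 1158×8 + 3×94 = 960 + 1470 + 91 + 623 + 9264 + 282 = 12690
ΣP(Period 0)·Q(Period 1) = 2×320 + 14×98 + 5×13 + 7×89 + 966×8 + 3×94 = 640 + 1372 + 65 + 623 + 7728 + 282 = 10710
Index = 12690 / 10710 × 100 = 118.4874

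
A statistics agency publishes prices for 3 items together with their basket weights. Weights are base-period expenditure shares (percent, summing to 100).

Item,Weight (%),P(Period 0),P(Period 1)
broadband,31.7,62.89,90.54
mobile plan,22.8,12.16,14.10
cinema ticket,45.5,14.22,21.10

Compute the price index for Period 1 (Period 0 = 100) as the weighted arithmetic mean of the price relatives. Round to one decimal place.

139.6

broadband: 31.7 × (90.54/62.89) = 31.7 × 1.439657 = 45.6371
mobile plan: 22.8 × (14.10/12.16) = 22.8 × 1.159539 = 26.4375
cinema ticket: 45.5 × (21.10/14.22) = 45.5 × 1.483826 = 67.5141
Index = Σ wᵢ·(p₁ᵢ/p₀ᵢ) = 45.6371 + 26.4375 + 67.5141 = 139.5887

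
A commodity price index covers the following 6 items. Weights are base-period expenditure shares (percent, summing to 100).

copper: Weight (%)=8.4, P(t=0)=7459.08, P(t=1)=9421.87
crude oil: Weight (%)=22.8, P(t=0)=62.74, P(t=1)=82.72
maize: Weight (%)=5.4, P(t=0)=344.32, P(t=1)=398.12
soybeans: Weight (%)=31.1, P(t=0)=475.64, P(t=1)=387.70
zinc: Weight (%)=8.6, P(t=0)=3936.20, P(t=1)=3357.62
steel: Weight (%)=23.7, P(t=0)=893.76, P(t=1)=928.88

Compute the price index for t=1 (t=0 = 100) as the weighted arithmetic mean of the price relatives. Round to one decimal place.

copper: 8.4 × (9421.87/7459.08) = 8.4 × 1.263141 = 10.6104
crude oil: 22.8 × (82.72/62.74) = 22.8 × 1.318457 = 30.0608
maize: 5.4 × (398.12/344.32) = 5.4 × 1.156250 = 6.2438
soybeans: 31.1 × (387.70/475.64) = 31.1 × 0.815112 = 25.3500
zinc: 8.6 × (3357.62/3936.20) = 8.6 × 0.853011 = 7.3359
steel: 23.7 × (928.88/893.76) = 23.7 × 1.039295 = 24.6313
Index = Σ wᵢ·(p₁ᵢ/p₀ᵢ) = 10.6104 + 30.0608 + 6.2438 + 25.3500 + 7.3359 + 24.6313 = 104.2321

104.2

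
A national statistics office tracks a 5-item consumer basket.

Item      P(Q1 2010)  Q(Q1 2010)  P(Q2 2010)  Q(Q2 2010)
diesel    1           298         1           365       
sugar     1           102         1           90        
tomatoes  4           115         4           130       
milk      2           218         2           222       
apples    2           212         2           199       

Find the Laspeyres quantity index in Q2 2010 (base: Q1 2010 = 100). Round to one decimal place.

105.6

Laspeyres quantity index uses base-period prices as weights.
ΣP(Q1 2010)·Q(Q2 2010) = 1×365 + 1×90 + 4×130 + 2×222 + 2×199 = 365 + 90 + 520 + 444 + 398 = 1817
ΣP(Q1 2010)·Q(Q1 2010) = 1×298 + 1×102 + 4×115 + 2×218 + 2×212 = 298 + 102 + 460 + 436 + 424 = 1720
Index = 1817 / 1720 × 100 = 105.6395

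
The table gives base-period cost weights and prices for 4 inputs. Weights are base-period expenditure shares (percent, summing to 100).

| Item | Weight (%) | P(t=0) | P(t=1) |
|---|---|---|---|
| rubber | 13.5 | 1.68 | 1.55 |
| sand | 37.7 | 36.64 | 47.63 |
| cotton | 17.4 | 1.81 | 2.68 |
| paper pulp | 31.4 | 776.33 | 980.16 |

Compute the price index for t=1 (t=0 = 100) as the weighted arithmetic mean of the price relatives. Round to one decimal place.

126.9

rubber: 13.5 × (1.55/1.68) = 13.5 × 0.922619 = 12.4554
sand: 37.7 × (47.63/36.64) = 37.7 × 1.299945 = 49.0079
cotton: 17.4 × (2.68/1.81) = 17.4 × 1.480663 = 25.7635
paper pulp: 31.4 × (980.16/776.33) = 31.4 × 1.262556 = 39.6443
Index = Σ wᵢ·(p₁ᵢ/p₀ᵢ) = 12.4554 + 49.0079 + 25.7635 + 39.6443 = 126.8711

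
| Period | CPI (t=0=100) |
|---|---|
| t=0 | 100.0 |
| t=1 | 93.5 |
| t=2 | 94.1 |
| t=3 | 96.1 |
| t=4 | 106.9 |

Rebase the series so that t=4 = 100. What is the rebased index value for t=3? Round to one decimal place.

89.9

Rebased(t=3) = 96.1 / 106.9 × 100 = 89.8971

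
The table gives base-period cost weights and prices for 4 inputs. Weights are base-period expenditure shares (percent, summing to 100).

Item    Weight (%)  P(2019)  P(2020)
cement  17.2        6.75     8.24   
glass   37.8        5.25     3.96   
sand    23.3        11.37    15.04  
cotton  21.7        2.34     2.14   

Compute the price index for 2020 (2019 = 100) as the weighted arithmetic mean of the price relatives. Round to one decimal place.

100.2

cement: 17.2 × (8.24/6.75) = 17.2 × 1.220741 = 20.9967
glass: 37.8 × (3.96/5.25) = 37.8 × 0.754286 = 28.5120
sand: 23.3 × (15.04/11.37) = 23.3 × 1.322779 = 30.8208
cotton: 21.7 × (2.14/2.34) = 21.7 × 0.914530 = 19.8453
Index = Σ wᵢ·(p₁ᵢ/p₀ᵢ) = 20.9967 + 28.5120 + 30.8208 + 19.8453 = 100.1748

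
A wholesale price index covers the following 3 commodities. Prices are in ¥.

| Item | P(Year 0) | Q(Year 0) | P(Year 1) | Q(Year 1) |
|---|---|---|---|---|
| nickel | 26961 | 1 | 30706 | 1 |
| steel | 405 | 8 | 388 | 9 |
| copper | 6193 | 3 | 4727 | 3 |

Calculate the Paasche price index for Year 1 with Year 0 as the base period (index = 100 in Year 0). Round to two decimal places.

98.36

Paasche price index uses current-period quantities as weights.
ΣP(Year 1)·Q(Year 1) = 30706×1 + 388×9 + 4727×3 = 30706 + 3492 + 14181 = 48379
ΣP(Year 0)·Q(Year 1) = 26961×1 + 405×9 + 6193×3 = 26961 + 3645 + 18579 = 49185
Index = 48379 / 49185 × 100 = 98.3613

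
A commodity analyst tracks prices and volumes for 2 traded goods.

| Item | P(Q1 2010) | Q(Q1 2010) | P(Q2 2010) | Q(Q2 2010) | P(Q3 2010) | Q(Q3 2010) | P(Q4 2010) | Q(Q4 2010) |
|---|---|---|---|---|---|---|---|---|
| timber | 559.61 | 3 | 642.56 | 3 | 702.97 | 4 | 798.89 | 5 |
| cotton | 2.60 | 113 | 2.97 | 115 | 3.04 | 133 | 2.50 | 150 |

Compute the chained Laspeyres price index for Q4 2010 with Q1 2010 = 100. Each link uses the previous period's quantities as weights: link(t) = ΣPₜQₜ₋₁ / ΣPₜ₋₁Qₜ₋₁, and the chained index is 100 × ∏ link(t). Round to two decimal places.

136.36

Link Q1 2010→Q2 2010:
ΣP(Q2 2010)Q(Q1 2010) = 642.56×3 + 2.97×113 = 1927.68 + 335.61 = 2263.29
ΣP(Q1 2010)Q(Q1 2010) = 559.61×3 + 2.60×113 = 1678.83 + 293.8 = 1972.63
link = 2263.29/1972.63 = 1.147346
Link Q2 2010→Q3 2010:
ΣP(Q3 2010)Q(Q2 2010) = 702.97×3 + 3.04×115 = 2108.91 + 349.6 = 2458.51
ΣP(Q2 2010)Q(Q2 2010) = 642.56×3 + 2.97×115 = 1927.68 + 341.55 = 2269.23
link = 2458.51/2269.23 = 1.083412
Link Q3 2010→Q4 2010:
ΣP(Q4 2010)Q(Q3 2010) = 798.89×4 + 2.50×133 = 3195.56 + 332.5 = 3528.06
ΣP(Q3 2010)Q(Q3 2010) = 702.97×4 + 3.04×133 = 2811.88 + 404.32 = 3216.2
link = 3528.06/3216.2 = 1.096965
Chained index = 100 × 1.147346 × 1.083412 × 1.096965 = 136.3581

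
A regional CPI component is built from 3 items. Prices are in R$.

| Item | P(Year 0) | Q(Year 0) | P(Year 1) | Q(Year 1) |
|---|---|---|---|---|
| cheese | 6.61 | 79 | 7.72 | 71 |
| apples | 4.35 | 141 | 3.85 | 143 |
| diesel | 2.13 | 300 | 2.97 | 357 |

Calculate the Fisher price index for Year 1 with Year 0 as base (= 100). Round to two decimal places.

Laspeyres component (base-period weights):
ΣP(Year 1)Q(Year 0) = 7.72×79 + 3.85×141 + 2.97×300 = 609.88 + 542.85 + 891 = 2043.73
ΣP(Year 0)Q(Year 0) = 6.61×79 + 4.35×141 + 2.13×300 = 522.19 + 613.35 + 639 = 1774.54
L = 2043.73 / 1774.54 × 100 = 115.1696
Paasche component (current-period weights):
ΣP(Year 1)Q(Year 1) = 7.72×71 + 3.85×143 + 2.97×357 = 548.12 + 550.55 + 1060.29 = 2158.96
ΣP(Year 0)Q(Year 1) = 6.61×71 + 4.35×143 + 2.13×357 = 469.31 + 622.05 + 760.41 = 1851.77
P = 2158.96 / 1851.77 × 100 = 116.5890
Fisher = √(L × P) = √(115.1696 × 116.5890) = 115.8771

115.88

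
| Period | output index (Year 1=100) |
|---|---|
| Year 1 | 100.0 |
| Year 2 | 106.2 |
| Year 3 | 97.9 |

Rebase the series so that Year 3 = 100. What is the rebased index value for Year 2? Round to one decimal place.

108.5

Rebased(Year 2) = 106.2 / 97.9 × 100 = 108.4780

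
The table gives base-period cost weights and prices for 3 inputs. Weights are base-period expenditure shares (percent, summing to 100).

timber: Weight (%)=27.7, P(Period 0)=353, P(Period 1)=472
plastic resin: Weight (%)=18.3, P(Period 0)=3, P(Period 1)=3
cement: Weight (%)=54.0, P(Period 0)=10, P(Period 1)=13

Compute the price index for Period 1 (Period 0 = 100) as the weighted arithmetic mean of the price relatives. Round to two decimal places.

timber: 27.7 × (472/353) = 27.7 × 1.337110 = 37.0380
plastic resin: 18.3 × (3/3) = 18.3 × 1.000000 = 18.3000
cement: 54.0 × (13/10) = 54.0 × 1.300000 = 70.2000
Index = Σ wᵢ·(p₁ᵢ/p₀ᵢ) = 37.0380 + 18.3000 + 70.2000 = 125.5380

125.54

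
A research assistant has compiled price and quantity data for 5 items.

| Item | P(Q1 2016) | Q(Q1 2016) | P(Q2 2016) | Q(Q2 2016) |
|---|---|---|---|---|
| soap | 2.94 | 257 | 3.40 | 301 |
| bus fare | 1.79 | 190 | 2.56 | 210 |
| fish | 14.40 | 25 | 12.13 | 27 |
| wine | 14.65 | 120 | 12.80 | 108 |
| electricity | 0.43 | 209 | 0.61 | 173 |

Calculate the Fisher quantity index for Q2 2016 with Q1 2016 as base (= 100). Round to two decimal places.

Laspeyres component (base-period weights):
ΣP(Q1 2016)Q(Q2 2016) = 2.94×301 + 1.79×210 + 14.40×27 + 14.65×108 + 0.43×173 = 884.94 + 375.9 + 388.8 + 1582.2 + 74.39 = 3306.23
ΣP(Q1 2016)Q(Q1 2016) = 2.94×257 + 1.79×190 + 14.40×25 + 14.65×120 + 0.43×209 = 755.58 + 340.1 + 360 + 1758 + 89.87 = 3303.55
L = 3306.23 / 3303.55 × 100 = 100.0811
Paasche component (current-period weights):
ΣP(Q2 2016)Q(Q2 2016) = 3.40×301 + 2.56×210 + 12.13×27 + 12.80×108 + 0.61×173 = 1023.4 + 537.6 + 327.51 + 1382.4 + 105.53 = 3376.44
ΣP(Q2 2016)Q(Q1 2016) = 3.40×257 + 2.56×190 + 12.13×25 + 12.80×120 + 0.61×209 = 873.8 + 486.4 + 303.25 + 1536 + 127.49 = 3326.94
P = 3376.44 / 3326.94 × 100 = 101.4879
Fisher = √(L × P) = √(100.0811 × 101.4879) = 100.7820

100.78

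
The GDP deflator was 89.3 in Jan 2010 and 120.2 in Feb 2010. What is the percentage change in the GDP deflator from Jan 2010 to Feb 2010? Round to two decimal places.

34.60%

Change = (120.2 − 89.3) / 89.3 × 100
       = 30.9 / 89.3 × 100 = 34.6025%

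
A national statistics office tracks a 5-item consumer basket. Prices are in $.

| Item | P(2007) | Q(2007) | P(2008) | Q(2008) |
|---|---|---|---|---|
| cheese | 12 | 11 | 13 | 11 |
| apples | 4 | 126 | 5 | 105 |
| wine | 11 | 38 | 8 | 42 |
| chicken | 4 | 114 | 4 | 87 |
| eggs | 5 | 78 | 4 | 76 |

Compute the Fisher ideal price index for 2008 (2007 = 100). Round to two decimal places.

96.08

Laspeyres component (base-period weights):
ΣP(2008)Q(2007) = 13×11 + 5×126 + 8×38 + 4×114 + 4×78 = 143 + 630 + 304 + 456 + 312 = 1845
ΣP(2007)Q(2007) = 12×11 + 4×126 + 11×38 + 4×114 + 5×78 = 132 + 504 + 418 + 456 + 390 = 1900
L = 1845 / 1900 × 100 = 97.1053
Paasche component (current-period weights):
ΣP(2008)Q(2008) = 13×11 + 5×105 + 8×42 + 4×87 + 4×76 = 143 + 525 + 336 + 348 + 304 = 1656
ΣP(2007)Q(2008) = 12×11 + 4×105 + 11×42 + 4×87 + 5×76 = 132 + 420 + 462 + 348 + 380 = 1742
P = 1656 / 1742 × 100 = 95.0631
Fisher = √(L × P) = √(97.1053 × 95.0631) = 96.0788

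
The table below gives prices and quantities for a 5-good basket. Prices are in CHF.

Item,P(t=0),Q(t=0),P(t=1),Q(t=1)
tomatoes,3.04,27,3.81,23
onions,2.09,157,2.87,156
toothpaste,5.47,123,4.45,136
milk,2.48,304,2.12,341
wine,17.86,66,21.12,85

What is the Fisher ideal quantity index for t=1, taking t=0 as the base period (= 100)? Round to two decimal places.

116.36

Laspeyres component (base-period weights):
ΣP(t=0)Q(t=1) = 3.04×23 + 2.09×156 + 5.47×136 + 2.48×341 + 17.86×85 = 69.92 + 326.04 + 743.92 + 845.68 + 1518.1 = 3503.66
ΣP(t=0)Q(t=0) = 3.04×27 + 2.09×157 + 5.47×123 + 2.48×304 + 17.86×66 = 82.08 + 328.13 + 672.81 + 753.92 + 1178.76 = 3015.7
L = 3503.66 / 3015.7 × 100 = 116.1807
Paasche component (current-period weights):
ΣP(t=1)Q(t=1) = 3.81×23 + 2.87×156 + 4.45×136 + 2.12×341 + 21.12×85 = 87.63 + 447.72 + 605.2 + 722.92 + 1795.2 = 3658.67
ΣP(t=1)Q(t=0) = 3.81×27 + 2.87×157 + 4.45×123 + 2.12×304 + 21.12×66 = 102.87 + 450.59 + 547.35 + 644.48 + 1393.92 = 3139.21
P = 3658.67 / 3139.21 × 100 = 116.5475
Fisher = √(L × P) = √(116.1807 × 116.5475) = 116.3639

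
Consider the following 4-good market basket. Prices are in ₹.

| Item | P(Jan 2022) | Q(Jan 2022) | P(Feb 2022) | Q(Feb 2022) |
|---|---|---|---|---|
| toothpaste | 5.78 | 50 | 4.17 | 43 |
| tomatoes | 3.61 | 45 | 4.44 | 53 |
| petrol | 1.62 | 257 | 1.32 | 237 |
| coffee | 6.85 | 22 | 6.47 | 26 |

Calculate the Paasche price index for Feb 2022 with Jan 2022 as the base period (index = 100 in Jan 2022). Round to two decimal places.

89.40

Paasche price index uses current-period quantities as weights.
ΣP(Feb 2022)·Q(Feb 2022) = 4.17×43 + 4.44×53 + 1.32×237 + 6.47×26 = 179.31 + 235.32 + 312.84 + 168.22 = 895.69
ΣP(Jan 2022)·Q(Feb 2022) = 5.78×43 + 3.61×53 + 1.62×237 + 6.85×26 = 248.54 + 191.33 + 383.94 + 178.1 = 1001.91
Index = 895.69 / 1001.91 × 100 = 89.3982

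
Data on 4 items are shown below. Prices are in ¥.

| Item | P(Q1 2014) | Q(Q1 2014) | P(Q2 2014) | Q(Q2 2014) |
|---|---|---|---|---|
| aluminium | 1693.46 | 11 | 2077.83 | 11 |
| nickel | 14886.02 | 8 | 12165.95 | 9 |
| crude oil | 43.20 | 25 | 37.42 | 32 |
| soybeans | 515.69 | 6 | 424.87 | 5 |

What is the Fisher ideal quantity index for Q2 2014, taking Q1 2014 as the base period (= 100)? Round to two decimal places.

Laspeyres component (base-period weights):
ΣP(Q1 2014)Q(Q2 2014) = 1693.46×11 + 14886.02×9 + 43.20×32 + 515.69×5 = 18628.06 + 133974.18 + 1382.4 + 2578.45 = 156563.09
ΣP(Q1 2014)Q(Q1 2014) = 1693.46×11 + 14886.02×8 + 43.20×25 + 515.69×6 = 18628.06 + 119088.16 + 1080 + 3094.14 = 141890.36
L = 156563.09 / 141890.36 × 100 = 110.3409
Paasche component (current-period weights):
ΣP(Q2 2014)Q(Q2 2014) = 2077.83×11 + 12165.95×9 + 37.42×32 + 424.87×5 = 22856.13 + 109493.55 + 1197.44 + 2124.35 = 135671.47
ΣP(Q2 2014)Q(Q1 2014) = 2077.83×11 + 12165.95×8 + 37.42×25 + 424.87×6 = 22856.13 + 97327.6 + 935.5 + 2549.22 = 123668.45
P = 135671.47 / 123668.45 × 100 = 109.7058
Fisher = √(L × P) = √(110.3409 × 109.7058) = 110.0229

110.02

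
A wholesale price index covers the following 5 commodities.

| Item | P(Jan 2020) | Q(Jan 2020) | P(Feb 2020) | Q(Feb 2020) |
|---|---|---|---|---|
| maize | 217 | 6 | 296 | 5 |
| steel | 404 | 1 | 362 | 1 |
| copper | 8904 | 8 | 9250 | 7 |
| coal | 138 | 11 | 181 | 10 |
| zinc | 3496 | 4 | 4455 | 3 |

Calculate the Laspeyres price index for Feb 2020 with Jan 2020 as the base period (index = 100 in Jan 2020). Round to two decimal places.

Laspeyres price index uses base-period quantities as weights.
ΣP(Feb 2020)·Q(Jan 2020) = 296×6 + 362×1 + 9250×8 + 181×11 + 4455×4 = 1776 + 362 + 74000 + 1991 + 17820 = 95949
ΣP(Jan 2020)·Q(Jan 2020) = 217×6 + 404×1 + 8904×8 + 138×11 + 3496×4 = 1302 + 404 + 71232 + 1518 + 13984 = 88440
Index = 95949 / 88440 × 100 = 108.4905

108.49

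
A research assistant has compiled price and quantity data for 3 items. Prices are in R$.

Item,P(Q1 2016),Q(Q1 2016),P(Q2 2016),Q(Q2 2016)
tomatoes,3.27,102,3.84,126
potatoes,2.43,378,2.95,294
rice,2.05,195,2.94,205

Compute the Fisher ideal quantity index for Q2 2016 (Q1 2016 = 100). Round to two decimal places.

Laspeyres component (base-period weights):
ΣP(Q1 2016)Q(Q2 2016) = 3.27×126 + 2.43×294 + 2.05×205 = 412.02 + 714.42 + 420.25 = 1546.69
ΣP(Q1 2016)Q(Q1 2016) = 3.27×102 + 2.43×378 + 2.05×195 = 333.54 + 918.54 + 399.75 = 1651.83
L = 1546.69 / 1651.83 × 100 = 93.6349
Paasche component (current-period weights):
ΣP(Q2 2016)Q(Q2 2016) = 3.84×126 + 2.95×294 + 2.94×205 = 483.84 + 867.3 + 602.7 = 1953.84
ΣP(Q2 2016)Q(Q1 2016) = 3.84×102 + 2.95×378 + 2.94×195 = 391.68 + 1115.1 + 573.3 = 2080.08
P = 1953.84 / 2080.08 × 100 = 93.9310
Fisher = √(L × P) = √(93.6349 × 93.9310) = 93.7829

93.78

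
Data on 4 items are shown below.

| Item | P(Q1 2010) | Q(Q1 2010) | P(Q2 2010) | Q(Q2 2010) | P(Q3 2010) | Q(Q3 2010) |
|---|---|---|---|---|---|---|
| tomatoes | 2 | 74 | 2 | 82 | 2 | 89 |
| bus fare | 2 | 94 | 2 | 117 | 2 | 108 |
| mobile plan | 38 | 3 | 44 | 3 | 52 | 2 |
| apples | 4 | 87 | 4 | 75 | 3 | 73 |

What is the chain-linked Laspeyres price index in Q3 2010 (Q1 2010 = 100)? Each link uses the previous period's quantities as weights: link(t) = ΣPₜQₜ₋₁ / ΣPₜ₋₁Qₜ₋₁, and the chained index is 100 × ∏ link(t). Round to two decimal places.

Link Q1 2010→Q2 2010:
ΣP(Q2 2010)Q(Q1 2010) = 2×74 + 2×94 + 44×3 + 4×87 = 148 + 188 + 132 + 348 = 816
ΣP(Q1 2010)Q(Q1 2010) = 2×74 + 2×94 + 38×3 + 4×87 = 148 + 188 + 114 + 348 = 798
link = 816/798 = 1.022556
Link Q2 2010→Q3 2010:
ΣP(Q3 2010)Q(Q2 2010) = 2×82 + 2×117 + 52×3 + 3×75 = 164 + 234 + 156 + 225 = 779
ΣP(Q2 2010)Q(Q2 2010) = 2×82 + 2×117 + 44×3 + 4×75 = 164 + 234 + 132 + 300 = 830
link = 779/830 = 0.938554
Chained index = 100 × 1.022556 × 0.938554 = 95.9725

95.97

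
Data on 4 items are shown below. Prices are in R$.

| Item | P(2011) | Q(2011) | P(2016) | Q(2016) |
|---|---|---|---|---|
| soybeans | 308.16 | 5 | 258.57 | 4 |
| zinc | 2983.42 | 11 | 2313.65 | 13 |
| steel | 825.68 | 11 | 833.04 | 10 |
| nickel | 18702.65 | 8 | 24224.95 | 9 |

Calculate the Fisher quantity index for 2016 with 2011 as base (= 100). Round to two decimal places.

112.14

Laspeyres component (base-period weights):
ΣP(2011)Q(2016) = 308.16×4 + 2983.42×13 + 825.68×10 + 18702.65×9 = 1232.64 + 38784.46 + 8256.8 + 168323.85 = 216597.75
ΣP(2011)Q(2011) = 308.16×5 + 2983.42×11 + 825.68×11 + 18702.65×8 = 1540.8 + 32817.62 + 9082.48 + 149621.2 = 193062.1
L = 216597.75 / 193062.1 × 100 = 112.1907
Paasche component (current-period weights):
ΣP(2016)Q(2016) = 258.57×4 + 2313.65×13 + 833.04×10 + 24224.95×9 = 1034.28 + 30077.45 + 8330.4 + 218024.55 = 257466.68
ΣP(2016)Q(2011) = 258.57×5 + 2313.65×11 + 833.04×11 + 24224.95×8 = 1292.85 + 25450.15 + 9163.44 + 193799.6 = 229706.04
P = 257466.68 / 229706.04 × 100 = 112.0853
Fisher = √(L × P) = √(112.1907 × 112.0853) = 112.1380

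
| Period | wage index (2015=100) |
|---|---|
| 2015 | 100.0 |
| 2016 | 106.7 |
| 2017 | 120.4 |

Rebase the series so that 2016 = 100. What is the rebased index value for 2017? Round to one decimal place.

112.8

Rebased(2017) = 120.4 / 106.7 × 100 = 112.8397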